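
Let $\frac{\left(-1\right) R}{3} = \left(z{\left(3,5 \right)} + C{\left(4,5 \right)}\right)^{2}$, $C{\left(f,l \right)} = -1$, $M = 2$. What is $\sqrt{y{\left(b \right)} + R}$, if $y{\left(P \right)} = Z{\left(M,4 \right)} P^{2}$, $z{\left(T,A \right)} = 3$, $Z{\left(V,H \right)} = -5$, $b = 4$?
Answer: $2 i \sqrt{23} \approx 9.5917 i$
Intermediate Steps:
$R = -12$ ($R = - 3 \left(3 - 1\right)^{2} = - 3 \cdot 2^{2} = \left(-3\right) 4 = -12$)
$y{\left(P \right)} = - 5 P^{2}$
$\sqrt{y{\left(b \right)} + R} = \sqrt{- 5 \cdot 4^{2} - 12} = \sqrt{\left(-5\right) 16 - 12} = \sqrt{-80 - 12} = \sqrt{-92} = 2 i \sqrt{23}$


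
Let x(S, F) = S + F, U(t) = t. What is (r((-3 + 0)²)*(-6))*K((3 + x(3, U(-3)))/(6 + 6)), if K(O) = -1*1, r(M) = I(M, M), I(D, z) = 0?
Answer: 0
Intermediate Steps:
r(M) = 0
x(S, F) = F + S
K(O) = -1
(r((-3 + 0)²)*(-6))*K((3 + x(3, U(-3)))/(6 + 6)) = (0*(-6))*(-1) = 0*(-1) = 0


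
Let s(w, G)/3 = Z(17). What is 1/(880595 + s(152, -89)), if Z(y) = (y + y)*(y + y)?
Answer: 1/884063 ≈ 1.1311e-6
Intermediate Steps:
Z(y) = 4*y² (Z(y) = (2*y)*(2*y) = 4*y²)
s(w, G) = 3468 (s(w, G) = 3*(4*17²) = 3*(4*289) = 3*1156 = 3468)
1/(880595 + s(152, -89)) = 1/(880595 + 3468) = 1/884063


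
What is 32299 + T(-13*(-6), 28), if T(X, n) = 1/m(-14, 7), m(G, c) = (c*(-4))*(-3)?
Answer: 2713117/84 ≈ 32299.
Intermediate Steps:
m(G, c) = 12*c (m(G, c) = -4*c*(-3) = 12*c)
T(X, n) = 1/84 (T(X, n) = 1/(12*7) = 1/84)
32299 + T(-13*(-6), 28) = 32299 + 1/84 = 2713117/84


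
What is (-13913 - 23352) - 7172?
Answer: -44437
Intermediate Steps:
(-13913 - 23352) - 7172 = -37265 - 7172 = -44437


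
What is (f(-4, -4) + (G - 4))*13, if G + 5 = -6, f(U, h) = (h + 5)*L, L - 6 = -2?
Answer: -143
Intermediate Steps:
L = 4 (L = 6 - 2 = 4)
f(U, h) = 20 + 4*h (f(U, h) = (h + 5)*4 = (5 + h)*4 = 20 + 4*h)
G = -11 (G = -5 - 6 = -11)
(f(-4, -4) + (G - 4))*13 = ((20 + 4*(-4)) + (-11 - 4))*13 = ((20 - 16) - 15)*13 = (4 - 15)*13 = -11*13 = -143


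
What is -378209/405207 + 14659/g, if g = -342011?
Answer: -135291567712/138585251277 ≈ -0.97623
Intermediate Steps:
-378209/405207 + 14659/g = -378209/405207 + 14659/(-342011) = -378209*1/405207 + 14659*(-1/342011) = -378209/405207 - 14659/342011 = -135291567712/138585251277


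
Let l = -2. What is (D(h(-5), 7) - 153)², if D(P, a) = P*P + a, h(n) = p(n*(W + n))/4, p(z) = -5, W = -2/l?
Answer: 5340721/256 ≈ 20862.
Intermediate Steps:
W = 1 (W = -2/(-2) = -2*(-½) = 1)
h(n) = -5/4
D(P, a) = a + P² (D(P, a) = P² + a = a + P²)
(D(h(-5), 7) - 153)² = ((7 + (-5/4)²) - 153)² = ((7 + 25/16) - 153)² = (137/16 - 153)² = (-2311/16)² = 5340721/256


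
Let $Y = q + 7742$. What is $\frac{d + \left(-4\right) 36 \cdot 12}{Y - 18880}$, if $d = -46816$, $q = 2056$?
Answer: $\frac{24272}{4541} \approx 5.3451$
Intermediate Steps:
$Y = 9798$ ($Y = 2056 + 7742 = 9798$)
$\frac{d + \left(-4\right) 36 \cdot 12}{Y - 18880} = \frac{-46816 + \left(-4\right) 36 \cdot 12}{9798 - 18880} = \frac{-46816 - 1728}{-9082} = \left(-46816 - 1728\right) \left(- \frac{1}{9082}\right) = \left(-48544\right) \left(- \frac{1}{9082}\right) = \frac{24272}{4541}$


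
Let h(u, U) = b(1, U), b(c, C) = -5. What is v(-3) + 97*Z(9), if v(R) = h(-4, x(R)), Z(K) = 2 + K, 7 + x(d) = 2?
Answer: 1062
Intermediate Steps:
x(d) = -5 (x(d) = -7 + 2 = -5)
h(u, U) = -5
v(R) = -5
v(-3) + 97*Z(9) = -5 + 97*(2 + 9) = -5 + 97*11 = -5 + 1067 = 1062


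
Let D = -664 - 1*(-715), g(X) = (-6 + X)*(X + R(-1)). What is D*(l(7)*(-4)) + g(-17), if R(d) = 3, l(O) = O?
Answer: -1106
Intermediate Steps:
g(X) = (-6 + X)*(3 + X) (g(X) = (-6 + X)*(X + 3) = (-6 + X)*(3 + X))
D = 51 (D = -664 + 715 = 51)
D*(l(7)*(-4)) + g(-17) = 51*(7*(-4)) + (-18 + (-17)² - 3*(-17)) = 51*(-28) + (-18 + 289 + 51) = -1428 + 322 = -1106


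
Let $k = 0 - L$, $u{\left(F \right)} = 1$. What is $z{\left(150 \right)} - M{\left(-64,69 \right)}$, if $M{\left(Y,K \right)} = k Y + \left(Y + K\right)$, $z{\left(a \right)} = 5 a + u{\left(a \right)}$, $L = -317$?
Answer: $21034$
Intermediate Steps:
$z{\left(a \right)} = 1 + 5 a$ ($z{\left(a \right)} = 5 a + 1 = 1 + 5 a$)
$k = 317$ ($k = 0 - -317 = 0 + 317 = 317$)
$M{\left(Y,K \right)} = K + 318 Y$ ($M{\left(Y,K \right)} = 317 Y + \left(Y + K\right) = 317 Y + \left(K + Y\right) = K + 318 Y$)
$z{\left(150 \right)} - M{\left(-64,69 \right)} = \left(1 + 5 \cdot 150\right) - \left(69 + 318 \left(-64\right)\right) = \left(1 + 750\right) - \left(69 - 20352\right) = 751 - -20283 = 751 + 20283 = 21034$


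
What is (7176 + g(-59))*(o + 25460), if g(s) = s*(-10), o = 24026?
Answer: 384308276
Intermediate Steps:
g(s) = -10*s
(7176 + g(-59))*(o + 25460) = (7176 - 10*(-59))*(24026 + 25460) = (7176 + 590)*49486 = 7766*49486 = 384308276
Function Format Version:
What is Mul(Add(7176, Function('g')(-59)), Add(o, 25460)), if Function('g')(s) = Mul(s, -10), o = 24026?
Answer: 384308276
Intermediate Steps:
Function('g')(s) = Mul(-10, s)
Mul(Add(7176, Function('g')(-59)), Add(o, 25460)) = Mul(Add(7176, Mul(-10, -59)), Add(24026, 25460)) = Mul(Add(7176, 590), 49486) = Mul(7766, 49486) = 384308276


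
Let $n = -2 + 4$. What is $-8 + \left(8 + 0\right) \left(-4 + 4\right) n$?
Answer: $-8$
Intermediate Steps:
$n = 2$
$-8 + \left(8 + 0\right) \left(-4 + 4\right) n = -8 + \left(8 + 0\right) \left(-4 + 4\right) 2 = -8 + 8 \cdot 0 \cdot 2 = -8 + 0 \cdot 2 = -8 + 0 = -8$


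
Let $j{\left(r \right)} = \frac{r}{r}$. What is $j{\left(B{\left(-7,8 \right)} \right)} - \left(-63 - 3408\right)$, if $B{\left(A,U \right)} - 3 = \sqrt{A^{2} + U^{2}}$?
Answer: $3472$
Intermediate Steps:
$B{\left(A,U \right)} = 3 + \sqrt{A^{2} + U^{2}}$
$j{\left(r \right)} = 1$
$j{\left(B{\left(-7,8 \right)} \right)} - \left(-63 - 3408\right) = 1 - \left(-63 - 3408\right) = 1 - -3471 = 1 + 3471 = 3472$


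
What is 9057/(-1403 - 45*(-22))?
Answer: -9057/413 ≈ -21.930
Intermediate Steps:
9057/(-1403 - 45*(-22)) = 9057/(-1403 - 1*(-990)) = 9057/(-1403 + 990) = 9057/(-413) = 9057*(-1/413) = -9057/413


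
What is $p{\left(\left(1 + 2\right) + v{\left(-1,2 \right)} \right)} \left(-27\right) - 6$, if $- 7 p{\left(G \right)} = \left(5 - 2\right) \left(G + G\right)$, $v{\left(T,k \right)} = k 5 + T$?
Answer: $\frac{1902}{7} \approx 271.71$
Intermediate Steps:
$v{\left(T,k \right)} = T + 5 k$ ($v{\left(T,k \right)} = 5 k + T = T + 5 k$)
$p{\left(G \right)} = - \frac{6 G}{7}$ ($p{\left(G \right)} = - \frac{\left(5 - 2\right) \left(G + G\right)}{7} = - \frac{3 \cdot 2 G}{7} = - \frac{6 G}{7}$)
$p{\left(\left(1 + 2\right) + v{\left(-1,2 \right)} \right)} \left(-27\right) - 6 = - \frac{6 \left(\left(1 + 2\right) + \left(-1 + 5 \cdot 2\right)\right)}{7} \left(-27\right) - 6 = - \frac{6 \left(3 + \left(-1 + 10\right)\right)}{7} \left(-27\right) - 6 = - \frac{6 \left(3 + 9\right)}{7} \left(-27\right) - 6 = \left(- \frac{6}{7}\right) 12 \left(-27\right) - 6 = \left(- \frac{72}{7}\right) \left(-27\right) - 6 = \frac{1944}{7} - 6 = \frac{1902}{7}$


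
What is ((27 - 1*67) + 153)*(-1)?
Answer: -113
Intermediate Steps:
((27 - 1*67) + 153)*(-1) = ((27 - 67) + 153)*(-1) = (-40 + 153)*(-1) = 113*(-1) = -113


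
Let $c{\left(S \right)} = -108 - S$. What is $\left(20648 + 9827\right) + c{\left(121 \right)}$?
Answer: $30246$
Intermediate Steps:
$\left(20648 + 9827\right) + c{\left(121 \right)} = \left(20648 + 9827\right) - 229 = 30475 - 229 = 30246$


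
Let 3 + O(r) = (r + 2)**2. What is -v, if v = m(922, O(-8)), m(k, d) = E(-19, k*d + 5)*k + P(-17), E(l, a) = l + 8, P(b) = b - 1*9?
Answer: 10168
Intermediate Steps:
P(b) = -9 + b (P(b) = b - 9 = -9 + b)
E(l, a) = 8 + l
O(r) = -3 + (2 + r)**2 (O(r) = -3 + (r + 2)**2 = -3 + (2 + r)**2)
m(k, d) = -26 - 11*k (m(k, d) = (8 - 19)*k + (-9 - 17) = -11*k - 26 = -26 - 11*k)
v = -10168 (v = -26 - 11*922 = -26 - 10142 = -10168)
-v = -1*(-10168) = 10168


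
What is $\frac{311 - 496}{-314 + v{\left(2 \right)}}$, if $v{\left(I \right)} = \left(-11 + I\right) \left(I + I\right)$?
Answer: $\frac{37}{70} \approx 0.52857$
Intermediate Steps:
$v{\left(I \right)} = 2 I \left(-11 + I\right)$ ($v{\left(I \right)} = \left(-11 + I\right) 2 I = 2 I \left(-11 + I\right)$)
$\frac{311 - 496}{-314 + v{\left(2 \right)}} = \frac{311 - 496}{-314 + 2 \cdot 2 \left(-11 + 2\right)} = - \frac{185}{-314 + 2 \cdot 2 \left(-9\right)} = - \frac{185}{-314 - 36} = - \frac{185}{-350} = \left(-185\right) \left(- \frac{1}{350}\right) = \frac{37}{70}$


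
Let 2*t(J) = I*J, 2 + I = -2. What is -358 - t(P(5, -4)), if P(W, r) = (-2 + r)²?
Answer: -286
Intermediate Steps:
I = -4 (I = -2 - 2 = -4)
t(J) = -2*J (t(J) = (-4*J)/2 = -2*J)
-358 - t(P(5, -4)) = -358 - (-2)*(-2 - 4)² = -358 - (-2)*(-6)² = -358 - (-2)*36 = -358 - 1*(-72) = -358 + 72 = -286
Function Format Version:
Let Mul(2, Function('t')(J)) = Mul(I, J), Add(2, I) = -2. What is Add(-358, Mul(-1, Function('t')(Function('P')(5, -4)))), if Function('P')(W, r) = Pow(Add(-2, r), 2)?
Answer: -286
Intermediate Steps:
I = -4 (I = Add(-2, -2) = -4)
Function('t')(J) = Mul(-2, J) (Function('t')(J) = Mul(Rational(1, 2), Mul(-4, J)) = Mul(-2, J))
Add(-358, Mul(-1, Function('t')(Function('P')(5, -4)))) = Add(-358, Mul(-1, Mul(-2, Pow(Add(-2, -4), 2)))) = Add(-358, Mul(-1, Mul(-2, Pow(-6, 2)))) = Add(-358, Mul(-1, Mul(-2, 36))) = Add(-358, Mul(-1, -72)) = Add(-358, 72) = -286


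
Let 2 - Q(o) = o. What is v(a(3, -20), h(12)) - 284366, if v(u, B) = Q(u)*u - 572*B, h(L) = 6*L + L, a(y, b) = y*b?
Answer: -336134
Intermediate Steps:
Q(o) = 2 - o
a(y, b) = b*y
h(L) = 7*L
v(u, B) = -572*B + u*(2 - u) (v(u, B) = (2 - u)*u - 572*B = u*(2 - u) - 572*B = -572*B + u*(2 - u))
v(a(3, -20), h(12)) - 284366 = (-4004*12 - (-20*3)*(-2 - 20*3)) - 284366 = (-572*84 - 1*(-60)*(-2 - 60)) - 284366 = (-48048 - 1*(-60)*(-62)) - 284366 = (-48048 - 3720) - 284366 = -51768 - 284366 = -336134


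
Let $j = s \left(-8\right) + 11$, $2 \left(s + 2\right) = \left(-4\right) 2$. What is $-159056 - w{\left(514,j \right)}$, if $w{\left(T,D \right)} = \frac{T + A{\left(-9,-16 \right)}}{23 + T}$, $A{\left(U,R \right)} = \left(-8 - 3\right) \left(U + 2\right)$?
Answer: $- \frac{28471221}{179} \approx -1.5906 \cdot 10^{5}$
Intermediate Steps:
$s = -6$ ($s = -2 + \frac{\left(-4\right) 2}{2} = -2 + \frac{1}{2} \left(-8\right) = -2 - 4 = -6$)
$A{\left(U,R \right)} = -22 - 11 U$ ($A{\left(U,R \right)} = - 11 \left(2 + U\right) = -22 - 11 U$)
$j = 59$ ($j = \left(-6\right) \left(-8\right) + 11 = 48 + 11 = 59$)
$w{\left(T,D \right)} = \frac{77 + T}{23 + T}$ ($w{\left(T,D \right)} = \frac{T - -77}{23 + T} = \frac{T + \left(-22 + 99\right)}{23 + T} = \frac{T + 77}{23 + T} = \frac{77 + T}{23 + T}$)
$-159056 - w{\left(514,j \right)} = -159056 - \frac{77 + 514}{23 + 514} = -159056 - \frac{1}{537} \cdot 591 = -159056 - \frac{197}{179} = - \frac{28471221}{179}$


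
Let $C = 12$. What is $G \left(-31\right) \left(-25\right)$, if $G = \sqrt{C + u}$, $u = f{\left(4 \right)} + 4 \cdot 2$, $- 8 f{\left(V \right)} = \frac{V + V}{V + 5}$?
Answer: $\frac{775 \sqrt{179}}{3} \approx 3456.3$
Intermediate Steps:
$f{\left(V \right)} = - \frac{V}{4 \left(5 + V\right)}$ ($f{\left(V \right)} = - \frac{\left(V + V\right) \frac{1}{V + 5}}{8} = - \frac{2 V \frac{1}{5 + V}}{8} = - \frac{V}{4 \left(5 + V\right)}$)
$u = \frac{71}{9}$ ($u = \left(-1\right) 4 \frac{1}{20 + 4 \cdot 4} + 4 \cdot 2 = \left(-1\right) 4 \frac{1}{20 + 16} + 8 = \left(-1\right) 4 \cdot \frac{1}{36} + 8 = - \frac{1}{9} + 8 = \frac{71}{9} \approx 7.8889$)
$G = \frac{\sqrt{179}}{3}$ ($G = \sqrt{12 + \frac{71}{9}} = \sqrt{\frac{179}{9}} = \frac{\sqrt{179}}{3} \approx 4.4597$)
$G \left(-31\right) \left(-25\right) = \frac{\sqrt{179}}{3} \left(-31\right) \left(-25\right) = - \frac{31 \sqrt{179}}{3} \left(-25\right) = \frac{775 \sqrt{179}}{3}$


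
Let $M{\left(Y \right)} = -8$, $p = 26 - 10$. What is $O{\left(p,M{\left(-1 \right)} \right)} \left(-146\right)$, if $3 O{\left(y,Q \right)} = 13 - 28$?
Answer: $730$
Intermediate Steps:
$p = 16$
$O{\left(y,Q \right)} = -5$ ($O{\left(y,Q \right)} = \frac{13 - 28}{3} = \frac{1}{3} \left(-15\right) = -5$)
$O{\left(p,M{\left(-1 \right)} \right)} \left(-146\right) = \left(-5\right) \left(-146\right) = 730$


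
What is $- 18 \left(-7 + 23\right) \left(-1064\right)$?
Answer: $306432$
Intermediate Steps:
$- 18 \left(-7 + 23\right) \left(-1064\right) = \left(-18\right) 16 \left(-1064\right) = \left(-288\right) \left(-1064\right) = 306432$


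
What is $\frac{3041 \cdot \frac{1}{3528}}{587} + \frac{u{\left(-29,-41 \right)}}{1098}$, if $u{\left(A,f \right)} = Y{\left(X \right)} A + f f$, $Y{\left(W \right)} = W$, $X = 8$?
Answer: $\frac{166895849}{126327096} \approx 1.3211$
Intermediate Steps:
$u{\left(A,f \right)} = f^{2} + 8 A$ ($u{\left(A,f \right)} = 8 A + f f = 8 A + f^{2} = f^{2} + 8 A$)
$\frac{3041 \cdot \frac{1}{3528}}{587} + \frac{u{\left(-29,-41 \right)}}{1098} = \frac{3041 \cdot \frac{1}{3528}}{587} + \frac{\left(-41\right)^{2} + 8 \left(-29\right)}{1098} = 3041 \cdot \frac{1}{3528} \cdot \frac{1}{587} + \left(1681 - 232\right) \frac{1}{1098} = \frac{3041}{3528} \cdot \frac{1}{587} + 1449 \cdot \frac{1}{1098} = \frac{3041}{2070936} + \frac{161}{122} = \frac{166895849}{126327096}$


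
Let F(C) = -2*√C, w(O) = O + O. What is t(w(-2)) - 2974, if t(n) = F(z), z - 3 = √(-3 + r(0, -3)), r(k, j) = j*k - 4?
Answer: -2974 - 2*√(3 + I*√7) ≈ -2977.7 - 1.4142*I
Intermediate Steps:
r(k, j) = -4 + j*k
z = 3 + I*√7 (z = 3 + √(-3 + (-4 - 3*0)) = 3 + √(-3 + (-4 + 0)) = 3 + √(-3 - 4) = 3 + √(-7) = 3 + I*√7 ≈ 3.0 + 2.6458*I)
w(O) = 2*O
t(n) = -2*√(3 + I*√7)
t(w(-2)) - 2974 = -2*√(3 + I*√7) - 2974 = -2974 - 2*√(3 + I*√7)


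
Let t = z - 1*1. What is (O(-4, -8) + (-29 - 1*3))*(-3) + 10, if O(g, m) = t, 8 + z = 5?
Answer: 118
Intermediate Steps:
z = -3 (z = -8 + 5 = -3)
t = -4 (t = -3 - 1*1 = -3 - 1 = -4)
O(g, m) = -4
(O(-4, -8) + (-29 - 1*3))*(-3) + 10 = (-4 + (-29 - 1*3))*(-3) + 10 = (-4 + (-29 - 3))*(-3) + 10 = (-4 - 32)*(-3) + 10 = -36*(-3) + 10 = 108 + 10 = 118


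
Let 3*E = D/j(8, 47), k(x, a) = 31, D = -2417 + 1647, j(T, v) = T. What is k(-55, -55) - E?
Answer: 757/12 ≈ 63.083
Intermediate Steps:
D = -770
E = -385/12 (E = (-770/8)/3 = (-770*1/8)/3 = (1/3)*(-385/4) = -385/12 ≈ -32.083)
k(-55, -55) - E = 31 - 1*(-385/12) = 31 + 385/12 = 757/12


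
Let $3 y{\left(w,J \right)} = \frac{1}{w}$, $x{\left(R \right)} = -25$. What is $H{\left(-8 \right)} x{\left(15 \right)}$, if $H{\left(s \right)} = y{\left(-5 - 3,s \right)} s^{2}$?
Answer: $\frac{200}{3} \approx 66.667$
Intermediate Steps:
$y{\left(w,J \right)} = \frac{1}{3 w}$
$H{\left(s \right)} = - \frac{s^{2}}{24}$ ($H{\left(s \right)} = \frac{1}{3 \left(-5 - 3\right)} s^{2} = \frac{1}{3 \left(-8\right)} s^{2} = \frac{1}{3} \left(- \frac{1}{8}\right) s^{2} = - \frac{s^{2}}{24}$)
$H{\left(-8 \right)} x{\left(15 \right)} = - \frac{\left(-8\right)^{2}}{24} \left(-25\right) = \left(- \frac{1}{24}\right) 64 \left(-25\right) = \left(- \frac{8}{3}\right) \left(-25\right) = \frac{200}{3}$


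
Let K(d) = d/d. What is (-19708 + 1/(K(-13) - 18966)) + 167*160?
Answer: 132982579/18965 ≈ 7012.0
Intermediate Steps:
K(d) = 1
(-19708 + 1/(K(-13) - 18966)) + 167*160 = (-19708 + 1/(1 - 18966)) + 167*160 = (-19708 + 1/(-18965)) + 26720 = (-19708 - 1/18965) + 26720 = -373762221/18965 + 26720 = 132982579/18965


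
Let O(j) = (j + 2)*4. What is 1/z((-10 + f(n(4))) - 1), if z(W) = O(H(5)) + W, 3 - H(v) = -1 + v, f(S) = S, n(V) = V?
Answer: -⅓ ≈ -0.33333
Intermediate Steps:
H(v) = 4 - v (H(v) = 3 - (-1 + v) = 3 + (1 - v) = 4 - v)
O(j) = 8 + 4*j (O(j) = (2 + j)*4 = 8 + 4*j)
z(W) = 4 + W (z(W) = (8 + 4*(4 - 1*5)) + W = (8 + 4*(4 - 5)) + W = (8 + 4*(-1)) + W = (8 - 4) + W = 4 + W)
1/z((-10 + f(n(4))) - 1) = 1/(4 + ((-10 + 4) - 1)) = 1/(4 + (-6 - 1)) = 1/(4 - 7) = 1/(-3) = -⅓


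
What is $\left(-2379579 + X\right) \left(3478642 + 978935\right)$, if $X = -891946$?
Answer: $-14583074594925$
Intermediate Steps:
$\left(-2379579 + X\right) \left(3478642 + 978935\right) = \left(-2379579 - 891946\right) \left(3478642 + 978935\right) = \left(-3271525\right) 4457577 = -14583074594925$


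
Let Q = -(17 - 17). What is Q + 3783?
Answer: 3783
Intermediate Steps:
Q = 0 (Q = -1*0 = 0)
Q + 3783 = 0 + 3783 = 3783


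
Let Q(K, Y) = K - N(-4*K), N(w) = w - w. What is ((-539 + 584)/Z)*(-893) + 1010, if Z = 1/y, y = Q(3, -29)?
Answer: -119545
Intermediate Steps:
N(w) = 0
Q(K, Y) = K (Q(K, Y) = K - 1*0 = K + 0 = K)
y = 3
Z = 1/3 ≈ 0.33333
((-539 + 584)/Z)*(-893) + 1010 = ((-539 + 584)/(1/3))*(-893) + 1010 = (45*3)*(-893) + 1010 = 135*(-893) + 1010 = -120555 + 1010 = -119545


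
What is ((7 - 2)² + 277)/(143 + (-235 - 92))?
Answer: -151/92 ≈ -1.6413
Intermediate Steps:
((7 - 2)² + 277)/(143 + (-235 - 92)) = (5² + 277)/(143 - 327) = (25 + 277)/(-184) = 302*(-1/184) = -151/92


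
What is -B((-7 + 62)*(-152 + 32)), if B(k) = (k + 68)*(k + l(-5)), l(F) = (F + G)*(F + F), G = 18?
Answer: -43960360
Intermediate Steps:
l(F) = 2*F*(18 + F) (l(F) = (F + 18)*(F + F) = (18 + F)*(2*F) = 2*F*(18 + F))
B(k) = (-130 + k)*(68 + k) (B(k) = (k + 68)*(k + 2*(-5)*(18 - 5)) = (68 + k)*(k + 2*(-5)*13) = (68 + k)*(k - 130) = (68 + k)*(-130 + k) = (-130 + k)*(68 + k))
-B((-7 + 62)*(-152 + 32)) = -(-8840 + ((-7 + 62)*(-152 + 32))² - 62*(-7 + 62)*(-152 + 32)) = -(-8840 + (55*(-120))² - 3410*(-120)) = -(-8840 + (-6600)² - 62*(-6600)) = -(-8840 + 43560000 + 409200) = -1*43960360 = -43960360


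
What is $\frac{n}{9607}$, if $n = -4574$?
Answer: $- \frac{4574}{9607} \approx -0.47611$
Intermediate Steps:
$\frac{n}{9607} = - \frac{4574}{9607}$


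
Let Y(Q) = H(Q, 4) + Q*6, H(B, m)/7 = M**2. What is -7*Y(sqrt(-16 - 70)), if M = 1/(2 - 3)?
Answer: -49 - 42*I*sqrt(86) ≈ -49.0 - 389.49*I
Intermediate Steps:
M = -1 (M = 1/(-1) = -1)
H(B, m) = 7 (H(B, m) = 7*(-1)**2 = 7*1 = 7)
Y(Q) = 7 + 6*Q (Y(Q) = 7 + Q*6 = 7 + 6*Q)
-7*Y(sqrt(-16 - 70)) = -7*(7 + 6*sqrt(-16 - 70)) = -7*(7 + 6*sqrt(-86)) = -7*(7 + 6*(I*sqrt(86))) = -7*(7 + 6*I*sqrt(86)) = -49 - 42*I*sqrt(86)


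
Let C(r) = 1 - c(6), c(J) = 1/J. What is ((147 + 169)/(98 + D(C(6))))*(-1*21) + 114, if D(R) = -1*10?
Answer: 849/22 ≈ 38.591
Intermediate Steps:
c(J) = 1/J
C(r) = 5/6 (C(r) = 1 - 1/6 = 5/6)
D(R) = -10
((147 + 169)/(98 + D(C(6))))*(-1*21) + 114 = ((147 + 169)/(98 - 10))*(-1*21) + 114 = (316/88)*(-21) + 114 = (316*(1/88))*(-21) + 114 = (79/22)*(-21) + 114 = -1659/22 + 114 = 849/22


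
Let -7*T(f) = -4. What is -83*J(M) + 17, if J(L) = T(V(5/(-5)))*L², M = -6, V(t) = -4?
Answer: -11833/7 ≈ -1690.4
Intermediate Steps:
T(f) = 4/7 (T(f) = -⅐*(-4) = 4/7)
J(L) = 4*L²/7
-83*J(M) + 17 = -332*(-6)²/7 + 17 = -332*36/7 + 17 = -83*144/7 + 17 = -11952/7 + 17 = -11833/7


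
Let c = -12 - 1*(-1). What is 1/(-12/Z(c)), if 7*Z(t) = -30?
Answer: 5/14 ≈ 0.35714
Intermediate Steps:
c = -11 (c = -12 + 1 = -11)
Z(t) = -30/7 (Z(t) = (⅐)*(-30) = -30/7)
1/(-12/Z(c)) = 1/(-12/(-30/7)) = 1/(-12*(-7/30)) = 1/(14/5) = 5/14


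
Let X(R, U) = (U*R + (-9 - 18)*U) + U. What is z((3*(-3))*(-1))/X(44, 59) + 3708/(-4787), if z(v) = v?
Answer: -432757/564866 ≈ -0.76612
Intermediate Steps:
X(R, U) = -26*U + R*U (X(R, U) = (R*U - 27*U) + U = (-27*U + R*U) + U = -26*U + R*U)
z((3*(-3))*(-1))/X(44, 59) + 3708/(-4787) = ((3*(-3))*(-1))/((59*(-26 + 44))) + 3708/(-4787) = (-9*(-1))/((59*18)) + 3708*(-1/4787) = 9/1062 - 3708/4787 = 9*(1/1062) - 3708/4787 = 1/118 - 3708/4787 = -432757/564866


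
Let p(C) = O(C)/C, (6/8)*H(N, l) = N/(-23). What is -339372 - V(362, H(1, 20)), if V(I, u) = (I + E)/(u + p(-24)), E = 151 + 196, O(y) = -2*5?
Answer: -11264504/33 ≈ -3.4135e+5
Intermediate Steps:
O(y) = -10
H(N, l) = -4*N/69 (H(N, l) = 4*(N/(-23))/3 = 4*(N*(-1/23))/3 = 4*(-N/23)/3 = -4*N/69)
p(C) = -10/C
E = 347
V(I, u) = (347 + I)/(5/12 + u) (V(I, u) = (I + 347)/(u - 10/(-24)) = (347 + I)/(u - 10*(-1/24)) = (347 + I)/(u + 5/12) = (347 + I)/(5/12 + u))
-339372 - V(362, H(1, 20)) = -339372 - 12*(347 + 362)/(5 + 12*(-4/69*1)) = -339372 - 12*709/(5 + 12*(-4/69)) = -339372 - 12*709/(5 - 16/23) = -339372 - 12*709/99/23 = -339372 - 12*23*709/99 = -339372 - 1*65228/33 = -339372 - 65228/33 = -11264504/33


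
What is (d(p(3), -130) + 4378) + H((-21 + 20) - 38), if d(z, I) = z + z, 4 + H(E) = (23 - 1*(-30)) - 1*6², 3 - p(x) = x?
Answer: 4391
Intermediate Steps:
p(x) = 3 - x
H(E) = 13 (H(E) = -4 + ((23 - 1*(-30)) - 1*6²) = -4 + ((23 + 30) - 1*36) = -4 + (53 - 36) = -4 + 17 = 13)
d(z, I) = 2*z
(d(p(3), -130) + 4378) + H((-21 + 20) - 38) = (2*(3 - 1*3) + 4378) + 13 = (2*(3 - 3) + 4378) + 13 = (2*0 + 4378) + 13 = (0 + 4378) + 13 = 4378 + 13 = 4391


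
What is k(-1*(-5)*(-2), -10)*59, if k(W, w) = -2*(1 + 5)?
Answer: -708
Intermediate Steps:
k(W, w) = -12 (k(W, w) = -2*6 = -12)
k(-1*(-5)*(-2), -10)*59 = -12*59 = -708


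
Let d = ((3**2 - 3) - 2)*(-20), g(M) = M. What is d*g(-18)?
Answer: 1440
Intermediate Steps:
d = -80 (d = ((9 - 3) - 2)*(-20) = (6 - 2)*(-20) = 4*(-20) = -80)
d*g(-18) = -80*(-18) = 1440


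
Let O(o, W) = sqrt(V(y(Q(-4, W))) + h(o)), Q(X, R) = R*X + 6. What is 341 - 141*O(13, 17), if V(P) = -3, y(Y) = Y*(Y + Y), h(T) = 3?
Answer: 341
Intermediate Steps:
Q(X, R) = 6 + R*X
y(Y) = 2*Y**2 (y(Y) = Y*(2*Y) = 2*Y**2)
O(o, W) = 0 (O(o, W) = sqrt(-3 + 3) = sqrt(0) = 0)
341 - 141*O(13, 17) = 341 - 141*0 = 341 + 0 = 341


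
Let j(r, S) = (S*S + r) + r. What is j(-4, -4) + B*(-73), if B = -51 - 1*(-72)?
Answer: -1525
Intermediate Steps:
j(r, S) = S**2 + 2*r (j(r, S) = (S**2 + r) + r = (r + S**2) + r = S**2 + 2*r)
B = 21 (B = -51 + 72 = 21)
j(-4, -4) + B*(-73) = ((-4)**2 + 2*(-4)) + 21*(-73) = (16 - 8) - 1533 = 8 - 1533 = -1525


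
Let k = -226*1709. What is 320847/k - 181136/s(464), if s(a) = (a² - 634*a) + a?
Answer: 2800083967/1892932834 ≈ 1.4792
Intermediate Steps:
s(a) = a² - 633*a
k = -386234
320847/k - 181136/s(464) = 320847/(-386234) - 181136*1/(464*(-633 + 464)) = 320847*(-1/386234) - 181136/(464*(-169)) = -320847/386234 - 181136/(-78416) = -320847/386234 - 181136*(-1/78416) = -320847/386234 + 11321/4901 = 2800083967/1892932834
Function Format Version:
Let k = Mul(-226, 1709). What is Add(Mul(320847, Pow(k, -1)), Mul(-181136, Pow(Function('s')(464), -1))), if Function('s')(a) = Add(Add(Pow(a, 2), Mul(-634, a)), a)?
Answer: Rational(2800083967, 1892932834) ≈ 1.4792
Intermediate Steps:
Function('s')(a) = Add(Pow(a, 2), Mul(-633, a))
k = -386234
Add(Mul(320847, Pow(k, -1)), Mul(-181136, Pow(Function('s')(464), -1))) = Add(Mul(320847, Pow(-386234, -1)), Mul(-181136, Pow(Mul(464, Add(-633, 464)), -1))) = Add(Mul(320847, Rational(-1, 386234)), Mul(-181136, Pow(Mul(464, -169), -1))) = Add(Rational(-320847, 386234), Mul(-181136, Pow(-78416, -1))) = Add(Rational(-320847, 386234), Mul(-181136, Rational(-1, 78416))) = Add(Rational(-320847, 386234), Rational(11321, 4901)) = Rational(2800083967, 1892932834)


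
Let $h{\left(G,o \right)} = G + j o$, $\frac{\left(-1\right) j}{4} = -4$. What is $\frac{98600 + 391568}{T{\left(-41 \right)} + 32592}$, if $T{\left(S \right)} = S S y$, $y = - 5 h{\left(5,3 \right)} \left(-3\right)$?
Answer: $\frac{490168}{1368987} \approx 0.35805$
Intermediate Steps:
$j = 16$ ($j = \left(-4\right) \left(-4\right) = 16$)
$h{\left(G,o \right)} = G + 16 o$
$y = 795$ ($y = - 5 \left(5 + 16 \cdot 3\right) \left(-3\right) = - 5 \left(5 + 48\right) \left(-3\right) = \left(-5\right) 53 \left(-3\right) = \left(-265\right) \left(-3\right) = 795$)
$T{\left(S \right)} = 795 S^{2}$ ($T{\left(S \right)} = S S 795 = S^{2} \cdot 795 = 795 S^{2}$)
$\frac{98600 + 391568}{T{\left(-41 \right)} + 32592} = \frac{98600 + 391568}{795 \left(-41\right)^{2} + 32592} = \frac{490168}{795 \cdot 1681 + 32592} = \frac{490168}{1336395 + 32592} = \frac{490168}{1368987}$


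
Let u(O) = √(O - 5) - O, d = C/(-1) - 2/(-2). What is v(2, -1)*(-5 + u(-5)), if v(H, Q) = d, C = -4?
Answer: 5*I*√10 ≈ 15.811*I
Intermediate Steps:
d = 5 (d = -4/(-1) - 2/(-2) = -4*(-1) - 2*(-½) = 4 + 1 = 5)
v(H, Q) = 5
u(O) = √(-5 + O) - O
v(2, -1)*(-5 + u(-5)) = 5*(-5 + (√(-5 - 5) - 1*(-5))) = 5*(-5 + (√(-10) + 5)) = 5*(-5 + (I*√10 + 5)) = 5*(-5 + (5 + I*√10)) = 5*(I*√10) = 5*I*√10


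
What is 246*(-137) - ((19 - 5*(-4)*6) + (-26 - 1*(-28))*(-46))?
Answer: -33749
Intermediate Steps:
246*(-137) - ((19 - 5*(-4)*6) + (-26 - 1*(-28))*(-46)) = -33702 - ((19 - (-20)*6) + (-26 + 28)*(-46)) = -33702 - ((19 - 1*(-120)) + 2*(-46)) = -33702 - ((19 + 120) - 92) = -33702 - (139 - 92) = -33702 - 1*47 = -33702 - 47 = -33749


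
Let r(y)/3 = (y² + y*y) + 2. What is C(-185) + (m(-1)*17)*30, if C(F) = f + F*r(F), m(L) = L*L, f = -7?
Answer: -37990357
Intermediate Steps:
m(L) = L²
r(y) = 6 + 6*y² (r(y) = 3*((y² + y*y) + 2) = 3*((y² + y²) + 2) = 3*(2*y² + 2) = 3*(2 + 2*y²) = 6 + 6*y²)
C(F) = -7 + F*(6 + 6*F²)
C(-185) + (m(-1)*17)*30 = (-7 + 6*(-185)*(1 + (-185)²)) + ((-1)²*17)*30 = (-7 + 6*(-185)*(1 + 34225)) + (1*17)*30 = (-7 + 6*(-185)*34226) + 17*30 = (-7 - 37990860) + 510 = -37990867 + 510 = -37990357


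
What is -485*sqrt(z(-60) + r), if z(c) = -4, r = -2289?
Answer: -485*I*sqrt(2293) ≈ -23224.0*I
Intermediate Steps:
-485*sqrt(z(-60) + r) = -485*sqrt(-4 - 2289) = -485*I*sqrt(2293)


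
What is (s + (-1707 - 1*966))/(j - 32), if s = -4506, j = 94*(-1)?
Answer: 2393/42 ≈ 56.976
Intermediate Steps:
j = -94
(s + (-1707 - 1*966))/(j - 32) = (-4506 + (-1707 - 1*966))/(-94 - 32) = (-4506 + (-1707 - 966))/(-126) = (-4506 - 2673)*(-1/126) = -7179*(-1/126) = 2393/42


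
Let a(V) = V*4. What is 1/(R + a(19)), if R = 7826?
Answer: 1/7902 ≈ 0.00012655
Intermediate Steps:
a(V) = 4*V
1/(R + a(19)) = 1/(7826 + 4*19) = 1/(7826 + 76) = 1/7902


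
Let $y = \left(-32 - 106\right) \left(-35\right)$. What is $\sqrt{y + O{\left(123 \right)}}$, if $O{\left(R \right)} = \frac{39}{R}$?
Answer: $\frac{\sqrt{8119763}}{41} \approx 69.5$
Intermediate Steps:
$y = 4830$ ($y = \left(-138\right) \left(-35\right) = 4830$)
$\sqrt{y + O{\left(123 \right)}} = \sqrt{4830 + \frac{39}{123}} = \sqrt{4830 + 39 \cdot \frac{1}{123}} = \sqrt{4830 + \frac{13}{41}} = \sqrt{\frac{198043}{41}} = \frac{\sqrt{8119763}}{41}$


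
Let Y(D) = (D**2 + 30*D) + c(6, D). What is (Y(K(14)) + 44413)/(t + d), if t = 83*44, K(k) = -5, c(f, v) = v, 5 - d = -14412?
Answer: 14761/6023 ≈ 2.4508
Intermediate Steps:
d = 14417 (d = 5 - 1*(-14412) = 5 + 14412 = 14417)
t = 3652
Y(D) = D**2 + 31*D (Y(D) = (D**2 + 30*D) + D = D**2 + 31*D)
(Y(K(14)) + 44413)/(t + d) = (-5*(31 - 5) + 44413)/(3652 + 14417) = (-5*26 + 44413)/18069 = (-130 + 44413)*(1/18069) = 44283*(1/18069) = 14761/6023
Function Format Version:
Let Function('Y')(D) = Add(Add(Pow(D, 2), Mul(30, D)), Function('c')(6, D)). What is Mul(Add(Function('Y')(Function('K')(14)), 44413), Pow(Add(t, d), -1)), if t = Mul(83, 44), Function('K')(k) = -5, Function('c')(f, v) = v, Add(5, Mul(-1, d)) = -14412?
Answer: Rational(14761, 6023) ≈ 2.4508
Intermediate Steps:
d = 14417 (d = Add(5, Mul(-1, -14412)) = Add(5, 14412) = 14417)
t = 3652
Function('Y')(D) = Add(Pow(D, 2), Mul(31, D)) (Function('Y')(D) = Add(Add(Pow(D, 2), Mul(30, D)), D) = Add(Pow(D, 2), Mul(31, D)))
Mul(Add(Function('Y')(Function('K')(14)), 44413), Pow(Add(t, d), -1)) = Mul(Add(Mul(-5, Add(31, -5)), 44413), Pow(Add(3652, 14417), -1)) = Mul(Add(Mul(-5, 26), 44413), Pow(18069, -1)) = Mul(Add(-130, 44413), Rational(1, 18069)) = Mul(44283, Rational(1, 18069)) = Rational(14761, 6023)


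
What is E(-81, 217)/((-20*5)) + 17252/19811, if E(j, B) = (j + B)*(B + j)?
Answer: -91174764/495275 ≈ -184.09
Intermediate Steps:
E(j, B) = (B + j)**2 (E(j, B) = (B + j)*(B + j) = (B + j)**2)
E(-81, 217)/((-20*5)) + 17252/19811 = (217 - 81)**2/((-20*5)) + 17252/19811 = 136**2/(-100) + 17252*(1/19811) = 18496*(-1/100) + 17252/19811 = -4624/25 + 17252/19811 = -91174764/495275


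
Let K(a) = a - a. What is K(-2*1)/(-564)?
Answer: 0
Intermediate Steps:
K(a) = 0
K(-2*1)/(-564) = 0/(-564) = 0*(-1/564) = 0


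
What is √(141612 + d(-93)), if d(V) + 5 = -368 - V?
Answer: 2*√35333 ≈ 375.94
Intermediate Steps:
d(V) = -373 - V (d(V) = -5 + (-368 - V) = -373 - V)
√(141612 + d(-93)) = √(141612 + (-373 - 1*(-93))) = √(141612 + (-373 + 93)) = √(141612 - 280) = √141332 = 2*√35333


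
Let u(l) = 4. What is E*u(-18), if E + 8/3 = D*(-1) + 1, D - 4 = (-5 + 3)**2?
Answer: -116/3 ≈ -38.667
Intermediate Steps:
D = 8 (D = 4 + (-5 + 3)**2 = 4 + (-2)**2 = 4 + 4 = 8)
E = -29/3 (E = -8/3 + (8*(-1) + 1) = -8/3 + (-8 + 1) = -8/3 - 7 = -29/3 ≈ -9.6667)
E*u(-18) = -29/3*4 = -116/3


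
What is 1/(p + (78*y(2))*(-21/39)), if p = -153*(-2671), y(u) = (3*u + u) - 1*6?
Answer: 1/408579 ≈ 2.4475e-6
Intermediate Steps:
y(u) = -6 + 4*u (y(u) = 4*u - 6 = -6 + 4*u)
p = 408663
1/(p + (78*y(2))*(-21/39)) = 1/(408663 + (78*(-6 + 4*2))*(-21/39)) = 1/(408663 + (78*(-6 + 8))*(-21*1/39)) = 1/(408663 + (78*2)*(-7/13)) = 1/(408663 + 156*(-7/13)) = 1/(408663 - 84) = 1/408579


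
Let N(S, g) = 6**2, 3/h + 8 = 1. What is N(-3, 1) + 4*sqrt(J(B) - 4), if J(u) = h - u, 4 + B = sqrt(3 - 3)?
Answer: 36 + 4*I*sqrt(21)/7 ≈ 36.0 + 2.6186*I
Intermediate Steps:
h = -3/7 (h = 3/(-8 + 1) = 3/(-7) = 3*(-1/7) = -3/7 ≈ -0.42857)
B = -4 (B = -4 + sqrt(3 - 3) = -4 + sqrt(0) = -4 + 0 = -4)
N(S, g) = 36
J(u) = -3/7 - u
N(-3, 1) + 4*sqrt(J(B) - 4) = 36 + 4*sqrt((-3/7 - 1*(-4)) - 4) = 36 + 4*sqrt((-3/7 + 4) - 4) = 36 + 4*sqrt(25/7 - 4) = 36 + 4*sqrt(-3/7) = 36 + 4*(I*sqrt(21)/7) = 36 + 4*I*sqrt(21)/7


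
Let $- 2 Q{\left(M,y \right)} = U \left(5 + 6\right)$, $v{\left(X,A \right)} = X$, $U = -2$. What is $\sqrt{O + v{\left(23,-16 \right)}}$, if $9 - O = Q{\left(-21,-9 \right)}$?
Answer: $\sqrt{21} \approx 4.5826$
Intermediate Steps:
$Q{\left(M,y \right)} = 11$ ($Q{\left(M,y \right)} = - \frac{\left(-2\right) \left(5 + 6\right)}{2} = - \frac{\left(-2\right) 11}{2} = \left(- \frac{1}{2}\right) \left(-22\right) = 11$)
$O = -2$ ($O = 9 - 11 = -2$)
$\sqrt{O + v{\left(23,-16 \right)}} = \sqrt{-2 + 23} = \sqrt{21}$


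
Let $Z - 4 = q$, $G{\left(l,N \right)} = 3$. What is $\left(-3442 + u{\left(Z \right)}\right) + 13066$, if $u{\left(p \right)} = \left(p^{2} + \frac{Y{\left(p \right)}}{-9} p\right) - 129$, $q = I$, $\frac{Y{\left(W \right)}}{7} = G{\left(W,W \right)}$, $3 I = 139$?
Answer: $11911$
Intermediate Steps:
$I = \frac{139}{3}$ ($I = \frac{1}{3} \cdot 139 = \frac{139}{3} \approx 46.333$)
$Y{\left(W \right)} = 21$ ($Y{\left(W \right)} = 7 \cdot 3 = 21$)
$q = \frac{139}{3} \approx 46.333$
$Z = \frac{151}{3}$ ($Z = 4 + \frac{139}{3} = \frac{151}{3} \approx 50.333$)
$u{\left(p \right)} = -129 + p^{2} - \frac{7 p}{3}$ ($u{\left(p \right)} = \left(p^{2} + \frac{21}{-9} p\right) - 129 = \left(p^{2} + 21 \left(- \frac{1}{9}\right) p\right) - 129 = \left(p^{2} - \frac{7 p}{3}\right) - 129 = -129 + p^{2} - \frac{7 p}{3}$)
$\left(-3442 + u{\left(Z \right)}\right) + 13066 = \left(-3442 - \left(\frac{2218}{9} - \frac{22801}{9}\right)\right) + 13066 = \left(-3442 - -2287\right) + 13066 = \left(-3442 + 2287\right) + 13066 = -1155 + 13066 = 11911$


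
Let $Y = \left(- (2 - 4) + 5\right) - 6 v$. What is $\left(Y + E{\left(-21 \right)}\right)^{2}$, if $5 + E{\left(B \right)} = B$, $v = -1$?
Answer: $169$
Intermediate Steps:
$E{\left(B \right)} = -5 + B$
$Y = 13$ ($Y = \left(- (2 - 4) + 5\right) - -6 = \left(\left(-1\right) \left(-2\right) + 5\right) + 6 = \left(2 + 5\right) + 6 = 7 + 6 = 13$)
$\left(Y + E{\left(-21 \right)}\right)^{2} = \left(13 - 26\right)^{2} = \left(-13\right)^{2} = 169$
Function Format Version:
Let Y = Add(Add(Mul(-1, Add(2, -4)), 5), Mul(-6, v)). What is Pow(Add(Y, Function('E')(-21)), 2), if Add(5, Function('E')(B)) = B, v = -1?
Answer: 169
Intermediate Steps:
Function('E')(B) = Add(-5, B)
Y = 13 (Y = Add(Add(Mul(-1, Add(2, -4)), 5), Mul(-6, -1)) = Add(Add(Mul(-1, -2), 5), 6) = Add(Add(2, 5), 6) = Add(7, 6) = 13)
Pow(Add(Y, Function('E')(-21)), 2) = Pow(Add(13, Add(-5, -21)), 2) = Pow(Add(13, -26), 2) = Pow(-13, 2) = 169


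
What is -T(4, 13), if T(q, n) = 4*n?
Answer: -52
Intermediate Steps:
-T(4, 13) = -4*13 = -1*52 = -52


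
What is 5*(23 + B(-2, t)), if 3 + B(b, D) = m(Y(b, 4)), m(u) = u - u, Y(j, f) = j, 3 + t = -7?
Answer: 100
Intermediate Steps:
t = -10 (t = -3 - 7 = -10)
m(u) = 0
B(b, D) = -3 (B(b, D) = -3 + 0 = -3)
5*(23 + B(-2, t)) = 5*(23 - 3) = 5*20 = 100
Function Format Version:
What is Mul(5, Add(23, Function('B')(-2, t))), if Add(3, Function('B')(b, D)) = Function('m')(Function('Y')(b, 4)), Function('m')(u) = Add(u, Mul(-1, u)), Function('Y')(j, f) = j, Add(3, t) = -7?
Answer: 100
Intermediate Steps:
t = -10 (t = Add(-3, -7) = -10)
Function('m')(u) = 0
Function('B')(b, D) = -3 (Function('B')(b, D) = Add(-3, 0) = -3)
Mul(5, Add(23, Function('B')(-2, t))) = Mul(5, Add(23, -3)) = Mul(5, 20) = 100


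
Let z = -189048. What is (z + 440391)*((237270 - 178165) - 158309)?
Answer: -24934230972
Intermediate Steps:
(z + 440391)*((237270 - 178165) - 158309) = (-189048 + 440391)*((237270 - 178165) - 158309) = 251343*(59105 - 158309) = 251343*(-99204) = -24934230972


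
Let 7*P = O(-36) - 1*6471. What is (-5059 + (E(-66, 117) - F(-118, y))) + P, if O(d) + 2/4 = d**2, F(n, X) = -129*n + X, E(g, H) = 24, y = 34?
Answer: -294425/14 ≈ -21030.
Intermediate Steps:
F(n, X) = X - 129*n
O(d) = -1/2 + d**2
P = -10351/14 (P = ((-1/2 + (-36)**2) - 1*6471)/7 = ((-1/2 + 1296) - 6471)/7 = (2591/2 - 6471)/7 = (1/7)*(-10351/2) = -10351/14 ≈ -739.36)
(-5059 + (E(-66, 117) - F(-118, y))) + P = (-5059 + (24 - (34 - 129*(-118)))) - 10351/14 = (-5059 + (24 - (34 + 15222))) - 10351/14 = (-5059 + (24 - 1*15256)) - 10351/14 = (-5059 + (24 - 15256)) - 10351/14 = (-5059 - 15232) - 10351/14 = -20291 - 10351/14 = -294425/14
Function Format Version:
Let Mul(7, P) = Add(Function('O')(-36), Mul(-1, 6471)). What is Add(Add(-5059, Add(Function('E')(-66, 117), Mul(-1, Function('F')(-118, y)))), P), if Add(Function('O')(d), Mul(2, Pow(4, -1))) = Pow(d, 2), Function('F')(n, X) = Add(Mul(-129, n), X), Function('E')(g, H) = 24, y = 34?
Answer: Rational(-294425, 14) ≈ -21030.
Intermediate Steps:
Function('F')(n, X) = Add(X, Mul(-129, n))
Function('O')(d) = Add(Rational(-1, 2), Pow(d, 2))
P = Rational(-10351, 14) (P = Mul(Rational(1, 7), Add(Add(Rational(-1, 2), Pow(-36, 2)), Mul(-1, 6471))) = Mul(Rational(1, 7), Add(Add(Rational(-1, 2), 1296), -6471)) = Mul(Rational(1, 7), Add(Rational(2591, 2), -6471)) = Mul(Rational(1, 7), Rational(-10351, 2)) = Rational(-10351, 14) ≈ -739.36)
Add(Add(-5059, Add(Function('E')(-66, 117), Mul(-1, Function('F')(-118, y)))), P) = Add(Add(-5059, Add(24, Mul(-1, Add(34, Mul(-129, -118))))), Rational(-10351, 14)) = Add(Add(-5059, Add(24, Mul(-1, Add(34, 15222)))), Rational(-10351, 14)) = Add(Add(-5059, Add(24, Mul(-1, 15256))), Rational(-10351, 14)) = Add(Add(-5059, Add(24, -15256)), Rational(-10351, 14)) = Add(Add(-5059, -15232), Rational(-10351, 14)) = Add(-20291, Rational(-10351, 14)) = Rational(-294425, 14)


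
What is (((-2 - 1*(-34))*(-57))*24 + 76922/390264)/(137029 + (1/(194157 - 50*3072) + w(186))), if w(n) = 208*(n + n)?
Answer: -115480108747949/565598140527784 ≈ -0.20417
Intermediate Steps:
w(n) = 416*n (w(n) = 208*(2*n) = 416*n)
(((-2 - 1*(-34))*(-57))*24 + 76922/390264)/(137029 + (1/(194157 - 50*3072) + w(186))) = (((-2 - 1*(-34))*(-57))*24 + 76922/390264)/(137029 + (1/(194157 - 50*3072) + 416*186)) = (((-2 + 34)*(-57))*24 + 76922*(1/390264))/(137029 + (1/(194157 - 153600) + 77376)) = ((32*(-57))*24 + 38461/195132)/(137029 + (1/40557 + 77376)) = (-1824*24 + 38461/195132)/(137029 + (1/40557 + 77376)) = (-43776 + 38461/195132)/(137029 + 3138138433/40557) = -8542059971/(195132*8695623586/40557) = -8542059971/195132*40557/8695623586 = -115480108747949/565598140527784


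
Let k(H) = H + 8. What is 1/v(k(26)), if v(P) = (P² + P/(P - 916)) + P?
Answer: 441/524773 ≈ 0.00084036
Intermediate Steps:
k(H) = 8 + H
v(P) = P + P² + P/(-916 + P) (v(P) = (P² + P/(-916 + P)) + P = P + P² + P/(-916 + P))
1/v(k(26)) = 1/((8 + 26)*(-915 + (8 + 26)² - 915*(8 + 26))/(-916 + (8 + 26))) = 1/(34*(-915 + 34² - 915*34)/(-916 + 34)) = 1/(34*(-915 + 1156 - 31110)/(-882)) = 1/(34*(-1/882)*(-30869)) = 1/(524773/441) = 441/524773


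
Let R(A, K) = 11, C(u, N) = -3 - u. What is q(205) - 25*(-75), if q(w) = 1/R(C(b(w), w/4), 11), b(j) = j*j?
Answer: 20626/11 ≈ 1875.1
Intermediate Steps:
b(j) = j**2
q(w) = 1/11
q(205) - 25*(-75) = 1/11 - 25*(-75) = 1/11 + 1875 = 20626/11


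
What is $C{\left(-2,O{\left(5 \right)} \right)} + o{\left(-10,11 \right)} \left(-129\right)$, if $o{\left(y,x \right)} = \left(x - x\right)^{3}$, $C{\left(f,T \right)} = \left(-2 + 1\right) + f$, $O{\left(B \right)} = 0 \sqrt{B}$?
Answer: $-3$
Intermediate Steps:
$O{\left(B \right)} = 0$
$C{\left(f,T \right)} = -1 + f$
$o{\left(y,x \right)} = 0$ ($o{\left(y,x \right)} = 0^{3} = 0$)
$C{\left(-2,O{\left(5 \right)} \right)} + o{\left(-10,11 \right)} \left(-129\right) = \left(-1 - 2\right) + 0 \left(-129\right) = -3 + 0 = -3$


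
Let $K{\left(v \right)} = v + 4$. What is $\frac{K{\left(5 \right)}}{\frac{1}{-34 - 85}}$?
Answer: $-1071$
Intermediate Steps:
$K{\left(v \right)} = 4 + v$
$\frac{K{\left(5 \right)}}{\frac{1}{-34 - 85}} = \frac{4 + 5}{\frac{1}{-34 - 85}} = \frac{9}{\frac{1}{-119}} = \frac{9}{- \frac{1}{119}} = 9 \left(-119\right) = -1071$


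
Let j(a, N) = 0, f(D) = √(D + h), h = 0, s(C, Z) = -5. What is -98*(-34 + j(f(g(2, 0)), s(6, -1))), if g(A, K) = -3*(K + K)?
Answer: 3332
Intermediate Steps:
g(A, K) = -6*K
f(D) = √D (f(D) = √(D + 0) = √D)
-98*(-34 + j(f(g(2, 0)), s(6, -1))) = -98*(-34 + 0) = -98*(-34) = 3332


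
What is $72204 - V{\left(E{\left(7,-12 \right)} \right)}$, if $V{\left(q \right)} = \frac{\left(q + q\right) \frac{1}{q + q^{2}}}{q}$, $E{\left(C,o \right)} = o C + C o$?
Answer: $\frac{1012877711}{14028} \approx 72204.0$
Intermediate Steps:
$E{\left(C,o \right)} = 2 C o$ ($E{\left(C,o \right)} = C o + C o = 2 C o$)
$V{\left(q \right)} = \frac{2}{q + q^{2}}$ ($V{\left(q \right)} = \frac{2 q \frac{1}{q + q^{2}}}{q} = \frac{2}{q + q^{2}}$)
$72204 - V{\left(E{\left(7,-12 \right)} \right)} = 72204 - \frac{2}{2 \cdot 7 \left(-12\right) \left(1 + 2 \cdot 7 \left(-12\right)\right)} = 72204 - \frac{2}{\left(-168\right) \left(1 - 168\right)} = 72204 - 2 \left(- \frac{1}{168}\right) \frac{1}{-167} = 72204 - 2 \left(- \frac{1}{168}\right) \left(- \frac{1}{167}\right) = 72204 - \frac{1}{14028} = \frac{1012877711}{14028}$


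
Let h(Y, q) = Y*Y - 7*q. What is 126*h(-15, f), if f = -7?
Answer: 34524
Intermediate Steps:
h(Y, q) = Y² - 7*q
126*h(-15, f) = 126*((-15)² - 7*(-7)) = 126*(225 + 49) = 126*274 = 34524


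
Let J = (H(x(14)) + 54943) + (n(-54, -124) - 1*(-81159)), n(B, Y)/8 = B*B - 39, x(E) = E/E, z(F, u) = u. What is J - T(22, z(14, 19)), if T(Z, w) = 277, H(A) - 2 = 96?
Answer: 158939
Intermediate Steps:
x(E) = 1
H(A) = 98 (H(A) = 2 + 96 = 98)
n(B, Y) = -312 + 8*B² (n(B, Y) = 8*(B*B - 39) = 8*(B² - 39) = 8*(-39 + B²) = -312 + 8*B²)
J = 159216 (J = (98 + 54943) + ((-312 + 8*(-54)²) - 1*(-81159)) = 55041 + ((-312 + 8*2916) + 81159) = 55041 + ((-312 + 23328) + 81159) = 55041 + (23016 + 81159) = 55041 + 104175 = 159216)
J - T(22, z(14, 19)) = 159216 - 1*277 = 159216 - 277 = 158939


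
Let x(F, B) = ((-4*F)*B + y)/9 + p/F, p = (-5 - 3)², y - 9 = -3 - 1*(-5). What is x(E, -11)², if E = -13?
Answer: 6880129/1521 ≈ 4523.4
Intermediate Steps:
y = 11 (y = 9 + (-3 - 1*(-5)) = 9 + (-3 + 5) = 9 + 2 = 11)
p = 64 (p = (-8)² = 64)
x(F, B) = 11/9 + 64/F - 4*B*F/9 (x(F, B) = ((-4*F)*B + 11)/9 + 64/F = (-4*B*F + 11)*(⅑) + 64/F = (11 - 4*B*F)*(⅑) + 64/F = (11/9 - 4*B*F/9) + 64/F = 11/9 + 64/F - 4*B*F/9)
x(E, -11)² = ((⅑)*(576 - 1*(-13)*(-11 + 4*(-11)*(-13)))/(-13))² = ((⅑)*(-1/13)*(576 - 1*(-13)*(-11 + 572)))² = ((⅑)*(-1/13)*(576 - 1*(-13)*561))² = ((⅑)*(-1/13)*(576 + 7293))² = ((⅑)*(-1/13)*7869)² = (-2623/39)² = 6880129/1521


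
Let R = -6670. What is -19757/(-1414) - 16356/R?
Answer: 2670803/162610 ≈ 16.425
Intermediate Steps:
-19757/(-1414) - 16356/R = -19757/(-1414) - 16356/(-6670) = -19757*(-1/1414) - 16356*(-1/6670) = 19757/1414 + 282/115 = 2670803/162610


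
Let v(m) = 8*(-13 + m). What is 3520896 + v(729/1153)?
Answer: 4059479008/1153 ≈ 3.5208e+6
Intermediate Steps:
v(m) = -104 + 8*m
3520896 + v(729/1153) = 3520896 + (-104 + 8*(729/1153)) = 3520896 + (-104 + 5832/1153) = 3520896 - 114080/1153 = 4059479008/1153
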